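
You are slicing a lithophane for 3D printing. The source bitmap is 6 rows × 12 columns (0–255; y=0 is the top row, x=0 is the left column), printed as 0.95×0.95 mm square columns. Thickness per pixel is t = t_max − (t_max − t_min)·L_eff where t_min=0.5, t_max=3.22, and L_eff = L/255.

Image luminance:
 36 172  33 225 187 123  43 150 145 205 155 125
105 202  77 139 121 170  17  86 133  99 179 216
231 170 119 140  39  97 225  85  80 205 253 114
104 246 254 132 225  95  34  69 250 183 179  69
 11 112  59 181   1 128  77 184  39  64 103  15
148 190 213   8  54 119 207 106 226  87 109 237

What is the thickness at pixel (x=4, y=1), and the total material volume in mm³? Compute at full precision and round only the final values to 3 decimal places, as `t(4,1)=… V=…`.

t(4,1)=1.929 V=118.562

span = t_max - t_min = 3.22 - 0.5 = 2.720
L(4,1) = 121, L_eff = 121/255 = 0.474510
t(4,1) = 3.22 - 2.720·0.474510 = 1.929
Σt over all 6·12 pixels = 49264/375 ≈ 131.3706667
V = pitch²·Σt = 0.95²·49264/375 = 118.562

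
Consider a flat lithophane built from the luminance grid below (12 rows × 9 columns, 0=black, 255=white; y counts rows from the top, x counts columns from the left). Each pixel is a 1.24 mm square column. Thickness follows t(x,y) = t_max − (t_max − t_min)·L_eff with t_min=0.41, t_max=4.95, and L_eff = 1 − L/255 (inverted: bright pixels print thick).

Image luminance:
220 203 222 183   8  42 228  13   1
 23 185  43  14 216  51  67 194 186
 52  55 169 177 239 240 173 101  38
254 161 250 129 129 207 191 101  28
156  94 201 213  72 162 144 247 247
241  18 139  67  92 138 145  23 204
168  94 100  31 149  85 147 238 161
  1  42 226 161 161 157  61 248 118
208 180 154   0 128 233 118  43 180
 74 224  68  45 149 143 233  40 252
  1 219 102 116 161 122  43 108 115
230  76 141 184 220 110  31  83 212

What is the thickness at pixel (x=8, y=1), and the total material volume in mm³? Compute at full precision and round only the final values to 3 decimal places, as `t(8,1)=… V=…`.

t(8,1)=3.722 V=464.753

span = t_max - t_min = 4.95 - 0.41 = 4.540
L(8,1) = 186, L_eff = 1 - 186/255 = 0.270588 (inverted)
t(8,1) = 4.95 - 4.540·0.270588 = 3.722
Σt over all 12·9 pixels = 25692/85 ≈ 302.2588235
V = pitch²·Σt = 1.24²·25692/85 = 464.753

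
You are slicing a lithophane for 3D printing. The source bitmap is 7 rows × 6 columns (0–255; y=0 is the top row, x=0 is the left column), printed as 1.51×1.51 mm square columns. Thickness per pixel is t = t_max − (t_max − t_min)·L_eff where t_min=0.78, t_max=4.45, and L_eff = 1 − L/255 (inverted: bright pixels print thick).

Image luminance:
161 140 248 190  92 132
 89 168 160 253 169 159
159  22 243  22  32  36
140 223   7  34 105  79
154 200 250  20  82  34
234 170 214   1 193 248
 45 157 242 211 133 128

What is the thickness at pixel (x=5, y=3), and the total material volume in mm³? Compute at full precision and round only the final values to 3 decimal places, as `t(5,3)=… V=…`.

span = t_max - t_min = 4.45 - 0.78 = 3.670
L(5,3) = 79, L_eff = 1 - 79/255 = 0.690196 (inverted)
t(5,3) = 4.45 - 3.670·0.690196 = 1.917
Σt over all 7·6 pixels = 2956273/25500 ≈ 115.9322745
V = pitch²·Σt = 1.51²·2956273/25500 = 264.337

t(5,3)=1.917 V=264.337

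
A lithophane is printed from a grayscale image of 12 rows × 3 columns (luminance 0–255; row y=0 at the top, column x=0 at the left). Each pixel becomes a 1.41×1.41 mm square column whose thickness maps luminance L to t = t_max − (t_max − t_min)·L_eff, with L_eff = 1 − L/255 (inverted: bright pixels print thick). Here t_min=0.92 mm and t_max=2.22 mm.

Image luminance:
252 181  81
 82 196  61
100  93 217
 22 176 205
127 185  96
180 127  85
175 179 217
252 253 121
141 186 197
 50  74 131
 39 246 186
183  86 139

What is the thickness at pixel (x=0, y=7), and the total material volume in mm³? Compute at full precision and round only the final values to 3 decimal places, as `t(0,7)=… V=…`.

t(0,7)=2.205 V=119.776

span = t_max - t_min = 2.22 - 0.92 = 1.300
L(0,7) = 252, L_eff = 1 - 252/255 = 0.011765 (inverted)
t(0,7) = 2.22 - 1.300·0.011765 = 2.205
Σt over all 12·3 pixels = 9037/150 ≈ 60.2466667
V = pitch²·Σt = 1.41²·9037/150 = 119.776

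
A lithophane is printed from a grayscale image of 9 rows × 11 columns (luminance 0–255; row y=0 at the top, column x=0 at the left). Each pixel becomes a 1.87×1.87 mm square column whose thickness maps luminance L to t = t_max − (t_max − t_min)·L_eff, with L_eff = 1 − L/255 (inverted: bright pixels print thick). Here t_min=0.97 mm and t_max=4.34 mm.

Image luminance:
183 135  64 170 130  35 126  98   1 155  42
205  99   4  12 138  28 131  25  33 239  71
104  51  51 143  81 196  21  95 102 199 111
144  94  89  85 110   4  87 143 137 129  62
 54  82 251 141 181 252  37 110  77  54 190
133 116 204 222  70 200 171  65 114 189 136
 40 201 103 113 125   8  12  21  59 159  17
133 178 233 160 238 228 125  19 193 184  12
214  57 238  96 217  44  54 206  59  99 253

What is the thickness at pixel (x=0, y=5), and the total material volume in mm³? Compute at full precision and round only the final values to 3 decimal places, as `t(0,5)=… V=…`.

span = t_max - t_min = 4.34 - 0.97 = 3.370
L(0,5) = 133, L_eff = 1 - 133/255 = 0.478431 (inverted)
t(0,5) = 4.34 - 3.370·0.478431 = 2.728
Σt over all 9·11 pixels = 186097/750 ≈ 248.1293333
V = pitch²·Σt = 1.87²·186097/750 = 867.683

t(0,5)=2.728 V=867.683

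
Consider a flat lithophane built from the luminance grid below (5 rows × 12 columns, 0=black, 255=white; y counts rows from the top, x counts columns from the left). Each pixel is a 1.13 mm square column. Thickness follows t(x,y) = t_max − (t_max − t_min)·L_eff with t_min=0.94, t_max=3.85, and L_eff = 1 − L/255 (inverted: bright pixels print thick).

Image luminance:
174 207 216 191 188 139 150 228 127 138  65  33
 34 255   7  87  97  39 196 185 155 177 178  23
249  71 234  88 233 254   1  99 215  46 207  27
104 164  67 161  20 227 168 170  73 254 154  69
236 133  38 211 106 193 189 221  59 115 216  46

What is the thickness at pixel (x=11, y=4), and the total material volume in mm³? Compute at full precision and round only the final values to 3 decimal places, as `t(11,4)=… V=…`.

span = t_max - t_min = 3.85 - 0.94 = 2.910
L(11,4) = 46, L_eff = 1 - 46/255 = 0.819608 (inverted)
t(11,4) = 3.85 - 2.910·0.819608 = 1.465
Σt over all 5·12 pixels = 1294879/8500 ≈ 152.3387059
V = pitch²·Σt = 1.13²·1294879/8500 = 194.521

t(11,4)=1.465 V=194.521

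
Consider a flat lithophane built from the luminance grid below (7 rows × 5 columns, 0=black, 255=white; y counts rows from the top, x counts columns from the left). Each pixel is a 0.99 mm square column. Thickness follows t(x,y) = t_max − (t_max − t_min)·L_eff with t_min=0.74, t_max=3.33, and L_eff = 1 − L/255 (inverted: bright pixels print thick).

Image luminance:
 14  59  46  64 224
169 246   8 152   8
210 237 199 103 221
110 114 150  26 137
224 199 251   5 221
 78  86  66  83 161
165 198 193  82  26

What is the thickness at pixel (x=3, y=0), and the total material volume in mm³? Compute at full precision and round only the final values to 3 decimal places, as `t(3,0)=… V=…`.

t(3,0)=1.390 V=70.529

span = t_max - t_min = 3.33 - 0.74 = 2.590
L(3,0) = 64, L_eff = 1 - 64/255 = 0.749020 (inverted)
t(3,0) = 3.33 - 2.590·0.749020 = 1.390
Σt over all 7·5 pixels = 367003/5100 ≈ 71.9613725
V = pitch²·Σt = 0.99²·367003/5100 = 70.529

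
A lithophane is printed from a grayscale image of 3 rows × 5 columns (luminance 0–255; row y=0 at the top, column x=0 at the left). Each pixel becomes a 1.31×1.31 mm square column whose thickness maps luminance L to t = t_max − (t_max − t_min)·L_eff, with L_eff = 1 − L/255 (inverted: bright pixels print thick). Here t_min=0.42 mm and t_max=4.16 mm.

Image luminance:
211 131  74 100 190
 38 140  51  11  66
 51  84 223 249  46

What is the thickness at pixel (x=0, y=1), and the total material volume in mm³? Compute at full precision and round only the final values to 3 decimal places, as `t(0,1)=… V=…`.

t(0,1)=0.977 V=52.719

span = t_max - t_min = 4.16 - 0.42 = 3.740
L(0,1) = 38, L_eff = 1 - 38/255 = 0.850980 (inverted)
t(0,1) = 4.16 - 3.740·0.850980 = 0.977
Σt over all 3·5 pixels = 30.72
V = pitch²·Σt = 1.31²·30.72 = 52.719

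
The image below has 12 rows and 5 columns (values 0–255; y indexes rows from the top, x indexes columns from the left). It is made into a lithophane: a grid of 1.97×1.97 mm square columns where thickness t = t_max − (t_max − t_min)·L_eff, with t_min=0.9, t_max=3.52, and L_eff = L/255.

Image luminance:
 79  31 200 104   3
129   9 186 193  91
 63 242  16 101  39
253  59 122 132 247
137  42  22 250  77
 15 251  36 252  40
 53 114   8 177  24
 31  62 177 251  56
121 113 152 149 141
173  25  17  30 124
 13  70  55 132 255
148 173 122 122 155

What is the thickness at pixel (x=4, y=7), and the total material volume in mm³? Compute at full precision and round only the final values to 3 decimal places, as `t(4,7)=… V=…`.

span = t_max - t_min = 3.52 - 0.9 = 2.620
L(4,7) = 56, L_eff = 56/255 = 0.219608
t(4,7) = 3.52 - 2.620·0.219608 = 2.945
Σt over all 12·5 pixels = 53524/375 ≈ 142.7306667
V = pitch²·Σt = 1.97²·53524/375 = 553.923

t(4,7)=2.945 V=553.923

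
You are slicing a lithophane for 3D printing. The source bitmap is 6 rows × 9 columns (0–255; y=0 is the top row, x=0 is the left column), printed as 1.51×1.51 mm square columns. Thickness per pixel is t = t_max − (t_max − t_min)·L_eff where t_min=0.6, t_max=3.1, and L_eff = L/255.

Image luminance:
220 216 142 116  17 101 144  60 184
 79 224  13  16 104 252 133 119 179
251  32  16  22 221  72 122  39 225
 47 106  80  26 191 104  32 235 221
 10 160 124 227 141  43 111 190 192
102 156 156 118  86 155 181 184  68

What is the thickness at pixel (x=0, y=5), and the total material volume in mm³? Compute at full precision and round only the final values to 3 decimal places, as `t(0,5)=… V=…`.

span = t_max - t_min = 3.1 - 0.6 = 2.500
L(0,5) = 102, L_eff = 102/255 = 0.400000
t(0,5) = 3.1 - 2.500·0.400000 = 2.100
Σt over all 6·9 pixels = 17183/170 ≈ 101.0764706
V = pitch²·Σt = 1.51²·17183/170 = 230.464

t(0,5)=2.100 V=230.464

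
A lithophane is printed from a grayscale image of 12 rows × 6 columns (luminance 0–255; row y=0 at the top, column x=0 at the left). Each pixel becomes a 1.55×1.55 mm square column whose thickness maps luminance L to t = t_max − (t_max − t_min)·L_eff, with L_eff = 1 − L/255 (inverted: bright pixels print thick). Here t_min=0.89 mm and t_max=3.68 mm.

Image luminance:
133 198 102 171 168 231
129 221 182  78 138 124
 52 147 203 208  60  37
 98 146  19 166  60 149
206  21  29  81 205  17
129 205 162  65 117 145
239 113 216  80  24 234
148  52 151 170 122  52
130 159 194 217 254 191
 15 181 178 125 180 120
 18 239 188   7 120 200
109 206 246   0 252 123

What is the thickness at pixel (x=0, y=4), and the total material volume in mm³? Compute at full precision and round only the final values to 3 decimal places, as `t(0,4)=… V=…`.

span = t_max - t_min = 3.68 - 0.89 = 2.790
L(0,4) = 206, L_eff = 1 - 206/255 = 0.192157 (inverted)
t(0,4) = 3.68 - 2.790·0.192157 = 3.144
Σt over all 12·6 pixels = 292239/1700 ≈ 171.9052941
V = pitch²·Σt = 1.55²·292239/1700 = 413.002

t(0,4)=3.144 V=413.002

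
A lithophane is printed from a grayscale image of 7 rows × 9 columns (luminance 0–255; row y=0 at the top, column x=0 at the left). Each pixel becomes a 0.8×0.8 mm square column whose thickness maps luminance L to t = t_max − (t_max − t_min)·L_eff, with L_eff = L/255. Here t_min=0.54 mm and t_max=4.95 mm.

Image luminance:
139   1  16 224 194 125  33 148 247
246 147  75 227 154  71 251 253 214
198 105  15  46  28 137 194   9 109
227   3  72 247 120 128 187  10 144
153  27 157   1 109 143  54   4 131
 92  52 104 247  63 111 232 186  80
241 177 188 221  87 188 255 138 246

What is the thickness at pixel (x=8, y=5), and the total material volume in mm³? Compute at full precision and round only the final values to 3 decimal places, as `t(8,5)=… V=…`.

t(8,5)=3.566 V=106.268

span = t_max - t_min = 4.95 - 0.54 = 4.410
L(8,5) = 80, L_eff = 80/255 = 0.313725
t(8,5) = 4.95 - 4.410·0.313725 = 3.566
Σt over all 7·9 pixels = 352842/2125 ≈ 166.0432941
V = pitch²·Σt = 0.8²·352842/2125 = 106.268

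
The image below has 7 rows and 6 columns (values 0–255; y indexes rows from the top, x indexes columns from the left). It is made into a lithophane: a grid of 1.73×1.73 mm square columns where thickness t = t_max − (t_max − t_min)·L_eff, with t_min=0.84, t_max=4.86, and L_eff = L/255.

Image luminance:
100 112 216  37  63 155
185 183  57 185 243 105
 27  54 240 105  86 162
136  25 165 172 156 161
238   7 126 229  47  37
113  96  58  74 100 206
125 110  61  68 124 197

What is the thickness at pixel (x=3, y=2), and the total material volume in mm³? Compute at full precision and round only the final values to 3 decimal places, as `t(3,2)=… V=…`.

span = t_max - t_min = 4.86 - 0.84 = 4.020
L(3,2) = 105, L_eff = 105/255 = 0.411765
t(3,2) = 4.86 - 4.020·0.411765 = 3.205
Σt over all 7·6 pixels = 261364/2125 ≈ 122.9948235
V = pitch²·Σt = 1.73²·261364/2125 = 368.111

t(3,2)=3.205 V=368.111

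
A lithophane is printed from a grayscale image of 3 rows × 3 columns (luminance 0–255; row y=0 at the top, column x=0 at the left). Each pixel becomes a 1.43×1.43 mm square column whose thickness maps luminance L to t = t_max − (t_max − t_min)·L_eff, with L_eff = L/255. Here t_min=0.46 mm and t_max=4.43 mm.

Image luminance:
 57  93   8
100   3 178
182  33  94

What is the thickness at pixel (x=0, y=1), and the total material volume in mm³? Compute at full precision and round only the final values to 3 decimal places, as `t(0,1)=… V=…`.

span = t_max - t_min = 4.43 - 0.46 = 3.970
L(0,1) = 100, L_eff = 100/255 = 0.392157
t(0,1) = 4.43 - 3.970·0.392157 = 2.873
Σt over all 3·3 pixels = 42337/1500 ≈ 28.2246667
V = pitch²·Σt = 1.43²·42337/1500 = 57.717

t(0,1)=2.873 V=57.717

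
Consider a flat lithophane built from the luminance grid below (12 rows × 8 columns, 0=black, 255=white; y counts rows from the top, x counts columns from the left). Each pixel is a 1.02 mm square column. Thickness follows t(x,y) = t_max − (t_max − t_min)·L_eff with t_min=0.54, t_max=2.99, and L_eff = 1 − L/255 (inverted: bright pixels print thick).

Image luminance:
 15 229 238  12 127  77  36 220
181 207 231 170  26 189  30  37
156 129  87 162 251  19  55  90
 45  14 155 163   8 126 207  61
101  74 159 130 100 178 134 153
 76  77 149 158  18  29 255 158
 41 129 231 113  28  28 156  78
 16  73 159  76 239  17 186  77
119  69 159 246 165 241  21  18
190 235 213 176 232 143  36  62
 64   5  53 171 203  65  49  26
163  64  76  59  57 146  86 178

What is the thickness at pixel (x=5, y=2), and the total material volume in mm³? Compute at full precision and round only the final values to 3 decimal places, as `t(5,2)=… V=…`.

span = t_max - t_min = 2.99 - 0.54 = 2.450
L(5,2) = 19, L_eff = 1 - 19/255 = 0.925490 (inverted)
t(5,2) = 2.99 - 2.450·0.925490 = 0.723
Σt over all 12·8 pixels = 54013/340 ≈ 158.8617647
V = pitch²·Σt = 1.02²·54013/340 = 165.280

t(5,2)=0.723 V=165.280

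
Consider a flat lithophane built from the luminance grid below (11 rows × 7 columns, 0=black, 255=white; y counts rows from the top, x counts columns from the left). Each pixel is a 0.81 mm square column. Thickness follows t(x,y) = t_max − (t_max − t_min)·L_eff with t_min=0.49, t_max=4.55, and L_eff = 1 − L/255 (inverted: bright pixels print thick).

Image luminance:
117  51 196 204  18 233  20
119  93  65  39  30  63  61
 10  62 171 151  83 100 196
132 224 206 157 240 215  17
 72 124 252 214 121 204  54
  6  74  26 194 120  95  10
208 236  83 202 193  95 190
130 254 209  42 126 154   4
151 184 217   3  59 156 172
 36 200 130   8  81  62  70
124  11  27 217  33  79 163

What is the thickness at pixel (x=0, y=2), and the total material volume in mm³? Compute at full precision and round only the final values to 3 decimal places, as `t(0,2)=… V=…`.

t(0,2)=0.649 V=120.316

span = t_max - t_min = 4.55 - 0.49 = 4.060
L(0,2) = 10, L_eff = 1 - 10/255 = 0.960784 (inverted)
t(0,2) = 4.55 - 4.060·0.960784 = 0.649
Σt over all 11·7 pixels = 4676203/25500 ≈ 183.3805098
V = pitch²·Σt = 0.81²·4676203/25500 = 120.316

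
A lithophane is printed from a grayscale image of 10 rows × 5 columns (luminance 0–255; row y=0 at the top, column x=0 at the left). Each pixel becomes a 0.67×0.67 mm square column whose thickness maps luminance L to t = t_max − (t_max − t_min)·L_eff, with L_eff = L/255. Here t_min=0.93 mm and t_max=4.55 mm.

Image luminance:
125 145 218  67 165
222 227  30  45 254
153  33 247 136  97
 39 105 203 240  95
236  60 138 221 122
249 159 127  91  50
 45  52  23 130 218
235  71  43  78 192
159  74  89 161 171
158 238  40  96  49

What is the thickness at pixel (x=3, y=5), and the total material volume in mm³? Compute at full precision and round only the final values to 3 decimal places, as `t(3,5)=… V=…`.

t(3,5)=3.258 V=59.932

span = t_max - t_min = 4.55 - 0.93 = 3.620
L(3,5) = 91, L_eff = 91/255 = 0.356863
t(3,5) = 4.55 - 3.620·0.356863 = 3.258
Σt over all 10·5 pixels = 283704/2125 ≈ 133.5077647
V = pitch²·Σt = 0.67²·283704/2125 = 59.932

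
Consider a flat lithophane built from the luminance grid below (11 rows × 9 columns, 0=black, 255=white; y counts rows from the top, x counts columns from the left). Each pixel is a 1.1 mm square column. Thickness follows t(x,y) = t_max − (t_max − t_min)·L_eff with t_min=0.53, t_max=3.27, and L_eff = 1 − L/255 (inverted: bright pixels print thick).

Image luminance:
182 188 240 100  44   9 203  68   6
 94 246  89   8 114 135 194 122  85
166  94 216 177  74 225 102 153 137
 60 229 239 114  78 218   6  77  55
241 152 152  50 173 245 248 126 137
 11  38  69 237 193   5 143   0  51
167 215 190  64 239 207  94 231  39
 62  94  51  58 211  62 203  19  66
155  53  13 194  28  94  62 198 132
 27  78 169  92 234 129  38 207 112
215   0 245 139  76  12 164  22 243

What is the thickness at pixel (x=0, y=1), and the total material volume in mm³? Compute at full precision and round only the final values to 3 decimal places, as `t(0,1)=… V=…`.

t(0,1)=1.540 V=222.381

span = t_max - t_min = 3.27 - 0.53 = 2.740
L(0,1) = 94, L_eff = 1 - 94/255 = 0.631373 (inverted)
t(0,1) = 3.27 - 2.740·0.631373 = 1.540
Σt over all 11·9 pixels = 4686539/25500 ≈ 183.7858431
V = pitch²·Σt = 1.1²·4686539/25500 = 222.381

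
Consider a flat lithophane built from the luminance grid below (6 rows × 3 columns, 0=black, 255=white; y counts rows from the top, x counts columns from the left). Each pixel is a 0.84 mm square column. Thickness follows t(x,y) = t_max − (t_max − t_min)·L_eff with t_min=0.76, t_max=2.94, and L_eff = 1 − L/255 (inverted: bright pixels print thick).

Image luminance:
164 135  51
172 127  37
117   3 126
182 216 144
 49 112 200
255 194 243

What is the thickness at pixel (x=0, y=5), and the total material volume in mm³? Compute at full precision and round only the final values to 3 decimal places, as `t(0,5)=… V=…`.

t(0,5)=2.940 V=24.896

span = t_max - t_min = 2.94 - 0.76 = 2.180
L(0,5) = 255, L_eff = 1 - 255/255 = 0.000000 (inverted)
t(0,5) = 2.94 - 2.180·0.000000 = 2.940
Σt over all 6·3 pixels = 449863/12750 ≈ 35.2833725
V = pitch²·Σt = 0.84²·449863/12750 = 24.896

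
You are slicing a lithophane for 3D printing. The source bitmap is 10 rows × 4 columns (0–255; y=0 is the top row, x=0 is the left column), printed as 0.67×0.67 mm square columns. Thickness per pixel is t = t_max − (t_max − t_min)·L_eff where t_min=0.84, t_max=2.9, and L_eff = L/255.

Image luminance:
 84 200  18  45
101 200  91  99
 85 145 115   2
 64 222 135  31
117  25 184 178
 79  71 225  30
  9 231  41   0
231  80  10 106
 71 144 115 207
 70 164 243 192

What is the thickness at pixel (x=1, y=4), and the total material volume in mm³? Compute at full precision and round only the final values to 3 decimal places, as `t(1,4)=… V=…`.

t(1,4)=2.698 V=35.899

span = t_max - t_min = 2.9 - 0.84 = 2.060
L(1,4) = 25, L_eff = 25/255 = 0.098039
t(1,4) = 2.9 - 2.060·0.098039 = 2.698
Σt over all 10·4 pixels = 101962/1275 ≈ 79.9701961
V = pitch²·Σt = 0.67²·101962/1275 = 35.899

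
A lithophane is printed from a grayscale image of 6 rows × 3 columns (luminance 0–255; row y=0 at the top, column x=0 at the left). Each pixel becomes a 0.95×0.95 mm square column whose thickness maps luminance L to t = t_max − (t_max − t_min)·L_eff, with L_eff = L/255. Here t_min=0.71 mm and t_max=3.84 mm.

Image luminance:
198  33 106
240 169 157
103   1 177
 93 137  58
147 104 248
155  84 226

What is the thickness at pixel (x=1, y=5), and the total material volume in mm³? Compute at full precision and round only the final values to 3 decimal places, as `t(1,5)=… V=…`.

t(1,5)=2.809 V=35.395

span = t_max - t_min = 3.84 - 0.71 = 3.130
L(1,5) = 84, L_eff = 84/255 = 0.329412
t(1,5) = 3.84 - 3.130·0.329412 = 2.809
Σt over all 6·3 pixels = 83341/2125 ≈ 39.2192941
V = pitch²·Σt = 0.95²·83341/2125 = 35.395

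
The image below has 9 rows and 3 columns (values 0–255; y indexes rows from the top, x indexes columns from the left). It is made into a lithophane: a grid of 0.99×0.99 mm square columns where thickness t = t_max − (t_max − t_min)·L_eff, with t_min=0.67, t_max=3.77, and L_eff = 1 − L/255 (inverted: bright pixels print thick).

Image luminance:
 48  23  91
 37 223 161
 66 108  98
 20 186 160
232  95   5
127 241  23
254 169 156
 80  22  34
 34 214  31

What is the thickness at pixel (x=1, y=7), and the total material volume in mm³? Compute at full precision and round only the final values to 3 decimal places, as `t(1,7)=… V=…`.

t(1,7)=0.937 V=52.736

span = t_max - t_min = 3.77 - 0.67 = 3.100
L(1,7) = 22, L_eff = 1 - 22/255 = 0.913725 (inverted)
t(1,7) = 3.77 - 3.100·0.913725 = 0.937
Σt over all 9·3 pixels = 54883/1020 ≈ 53.8068627
V = pitch²·Σt = 0.99²·54883/1020 = 52.736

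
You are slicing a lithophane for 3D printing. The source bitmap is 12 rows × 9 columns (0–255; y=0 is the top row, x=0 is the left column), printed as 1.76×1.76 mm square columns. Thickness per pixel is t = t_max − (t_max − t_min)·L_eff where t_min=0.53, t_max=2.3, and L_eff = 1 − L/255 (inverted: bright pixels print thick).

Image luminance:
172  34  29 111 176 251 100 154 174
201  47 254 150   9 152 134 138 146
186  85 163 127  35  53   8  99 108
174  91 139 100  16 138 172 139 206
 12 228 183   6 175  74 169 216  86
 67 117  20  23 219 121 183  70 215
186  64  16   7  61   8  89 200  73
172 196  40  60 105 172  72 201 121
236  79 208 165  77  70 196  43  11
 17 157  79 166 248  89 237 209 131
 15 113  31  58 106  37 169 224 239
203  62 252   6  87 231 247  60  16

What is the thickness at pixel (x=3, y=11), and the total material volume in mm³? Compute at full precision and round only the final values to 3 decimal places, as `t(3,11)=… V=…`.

t(3,11)=0.572 V=458.368

span = t_max - t_min = 2.3 - 0.53 = 1.770
L(3,11) = 6, L_eff = 1 - 6/255 = 0.976471 (inverted)
t(3,11) = 2.3 - 1.770·0.976471 = 0.572
Σt over all 12·9 pixels = 314447/2125 ≈ 147.9750588
V = pitch²·Σt = 1.76²·314447/2125 = 458.368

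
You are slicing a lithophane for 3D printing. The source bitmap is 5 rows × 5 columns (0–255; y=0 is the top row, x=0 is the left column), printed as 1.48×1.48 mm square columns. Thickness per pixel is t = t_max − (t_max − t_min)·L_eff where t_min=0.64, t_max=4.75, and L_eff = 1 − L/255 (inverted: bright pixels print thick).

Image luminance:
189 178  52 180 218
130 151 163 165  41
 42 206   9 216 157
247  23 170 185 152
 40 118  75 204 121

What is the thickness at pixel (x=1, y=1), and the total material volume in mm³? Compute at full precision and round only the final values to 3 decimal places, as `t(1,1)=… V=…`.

t(1,1)=3.074 V=156.210

span = t_max - t_min = 4.75 - 0.64 = 4.110
L(1,1) = 151, L_eff = 1 - 151/255 = 0.407843 (inverted)
t(1,1) = 4.75 - 4.110·0.407843 = 3.074
Σt over all 5·5 pixels = 151546/2125 ≈ 71.3157647
V = pitch²·Σt = 1.48²·151546/2125 = 156.210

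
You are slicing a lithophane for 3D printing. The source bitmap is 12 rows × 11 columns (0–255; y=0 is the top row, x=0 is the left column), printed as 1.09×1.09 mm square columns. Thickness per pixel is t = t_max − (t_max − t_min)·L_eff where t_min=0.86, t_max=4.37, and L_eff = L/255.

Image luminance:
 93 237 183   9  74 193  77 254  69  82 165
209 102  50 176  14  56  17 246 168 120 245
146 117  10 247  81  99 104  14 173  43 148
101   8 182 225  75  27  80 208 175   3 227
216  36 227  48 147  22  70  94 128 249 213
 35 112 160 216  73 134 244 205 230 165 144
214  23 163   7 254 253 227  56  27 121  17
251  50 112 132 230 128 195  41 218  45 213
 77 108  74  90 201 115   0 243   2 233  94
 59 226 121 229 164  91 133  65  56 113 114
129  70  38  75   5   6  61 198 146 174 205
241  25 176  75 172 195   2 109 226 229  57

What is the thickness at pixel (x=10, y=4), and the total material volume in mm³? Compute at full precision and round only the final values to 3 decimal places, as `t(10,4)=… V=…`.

t(10,4)=1.438 V=412.251

span = t_max - t_min = 4.37 - 0.86 = 3.510
L(10,4) = 213, L_eff = 213/255 = 0.835294
t(10,4) = 4.37 - 3.510·0.835294 = 1.438
Σt over all 12·11 pixels = 2949357/8500 ≈ 346.9831765
V = pitch²·Σt = 1.09²·2949357/8500 = 412.251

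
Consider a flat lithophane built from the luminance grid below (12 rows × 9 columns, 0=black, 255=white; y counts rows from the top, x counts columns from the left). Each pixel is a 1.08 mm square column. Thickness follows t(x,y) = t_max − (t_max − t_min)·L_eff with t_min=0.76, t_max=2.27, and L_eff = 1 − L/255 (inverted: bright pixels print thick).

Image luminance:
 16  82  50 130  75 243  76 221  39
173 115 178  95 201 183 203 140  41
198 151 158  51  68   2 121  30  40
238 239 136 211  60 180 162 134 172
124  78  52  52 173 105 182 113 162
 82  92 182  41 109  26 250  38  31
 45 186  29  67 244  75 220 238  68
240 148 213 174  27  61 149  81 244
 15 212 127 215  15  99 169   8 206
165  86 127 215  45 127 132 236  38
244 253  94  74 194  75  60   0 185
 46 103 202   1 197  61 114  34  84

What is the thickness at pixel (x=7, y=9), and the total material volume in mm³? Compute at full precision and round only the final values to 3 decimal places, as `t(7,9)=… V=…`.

t(7,9)=2.157 V=187.400

span = t_max - t_min = 2.27 - 0.76 = 1.510
L(7,9) = 236, L_eff = 1 - 236/255 = 0.074510 (inverted)
t(7,9) = 2.27 - 1.510·0.074510 = 2.157
Σt over all 12·9 pixels = 4096961/25500 ≈ 160.6651373
V = pitch²·Σt = 1.08²·4096961/25500 = 187.400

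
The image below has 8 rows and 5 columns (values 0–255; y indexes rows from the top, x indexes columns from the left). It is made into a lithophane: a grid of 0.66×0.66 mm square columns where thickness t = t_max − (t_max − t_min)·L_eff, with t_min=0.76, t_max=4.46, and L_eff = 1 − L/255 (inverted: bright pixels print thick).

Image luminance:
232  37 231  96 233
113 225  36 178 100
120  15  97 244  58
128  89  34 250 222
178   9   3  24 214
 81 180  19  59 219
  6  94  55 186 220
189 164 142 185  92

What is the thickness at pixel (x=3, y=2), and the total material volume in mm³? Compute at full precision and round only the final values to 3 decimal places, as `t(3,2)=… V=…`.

t(3,2)=4.300 V=45.205

span = t_max - t_min = 4.46 - 0.76 = 3.700
L(3,2) = 244, L_eff = 1 - 244/255 = 0.043137 (inverted)
t(3,2) = 4.46 - 3.700·0.043137 = 4.300
Σt over all 8·5 pixels = 264629/2550 ≈ 103.7760784
V = pitch²·Σt = 0.66²·264629/2550 = 45.205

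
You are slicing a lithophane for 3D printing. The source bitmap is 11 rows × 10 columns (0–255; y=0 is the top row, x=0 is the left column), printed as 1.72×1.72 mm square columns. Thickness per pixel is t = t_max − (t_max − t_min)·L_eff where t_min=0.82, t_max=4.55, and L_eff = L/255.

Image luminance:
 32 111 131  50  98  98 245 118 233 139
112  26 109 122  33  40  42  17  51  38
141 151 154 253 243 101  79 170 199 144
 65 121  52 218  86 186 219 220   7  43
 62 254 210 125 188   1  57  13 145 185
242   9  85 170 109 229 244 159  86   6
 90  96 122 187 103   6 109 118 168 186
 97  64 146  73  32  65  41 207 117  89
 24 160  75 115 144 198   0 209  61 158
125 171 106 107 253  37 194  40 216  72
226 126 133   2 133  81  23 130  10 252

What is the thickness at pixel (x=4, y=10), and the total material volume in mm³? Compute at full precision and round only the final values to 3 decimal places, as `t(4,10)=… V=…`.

t(4,10)=2.605 V=919.288

span = t_max - t_min = 4.55 - 0.82 = 3.730
L(4,10) = 133, L_eff = 133/255 = 0.521569
t(4,10) = 4.55 - 3.730·0.521569 = 2.605
Σt over all 11·10 pixels = 7923821/25500 ≈ 310.7380784
V = pitch²·Σt = 1.72²·7923821/25500 = 919.288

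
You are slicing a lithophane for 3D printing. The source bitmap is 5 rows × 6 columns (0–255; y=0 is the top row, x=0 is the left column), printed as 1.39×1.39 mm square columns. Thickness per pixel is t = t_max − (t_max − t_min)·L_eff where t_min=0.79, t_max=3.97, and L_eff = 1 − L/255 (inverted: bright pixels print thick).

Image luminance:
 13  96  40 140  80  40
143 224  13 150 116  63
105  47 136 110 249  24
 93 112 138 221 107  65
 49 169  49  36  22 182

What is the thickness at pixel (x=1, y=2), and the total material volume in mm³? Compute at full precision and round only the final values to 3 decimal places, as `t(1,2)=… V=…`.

t(1,2)=1.376 V=118.845

span = t_max - t_min = 3.97 - 0.79 = 3.180
L(1,2) = 47, L_eff = 1 - 47/255 = 0.815686 (inverted)
t(1,2) = 3.97 - 3.180·0.815686 = 1.376
Σt over all 5·6 pixels = 261421/4250 ≈ 61.5108235
V = pitch²·Σt = 1.39²·261421/4250 = 118.845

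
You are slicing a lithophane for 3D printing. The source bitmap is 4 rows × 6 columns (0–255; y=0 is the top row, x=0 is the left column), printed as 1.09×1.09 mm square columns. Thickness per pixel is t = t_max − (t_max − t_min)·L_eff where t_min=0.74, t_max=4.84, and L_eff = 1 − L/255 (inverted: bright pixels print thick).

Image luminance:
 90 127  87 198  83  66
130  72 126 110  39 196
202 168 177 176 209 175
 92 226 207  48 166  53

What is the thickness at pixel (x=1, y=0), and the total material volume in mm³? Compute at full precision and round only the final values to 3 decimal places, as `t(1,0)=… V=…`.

t(1,0)=2.782 V=82.669

span = t_max - t_min = 4.84 - 0.74 = 4.100
L(1,0) = 127, L_eff = 1 - 127/255 = 0.501961 (inverted)
t(1,0) = 4.84 - 4.100·0.501961 = 2.782
Σt over all 4·6 pixels = 177431/2550 ≈ 69.5807843
V = pitch²·Σt = 1.09²·177431/2550 = 82.669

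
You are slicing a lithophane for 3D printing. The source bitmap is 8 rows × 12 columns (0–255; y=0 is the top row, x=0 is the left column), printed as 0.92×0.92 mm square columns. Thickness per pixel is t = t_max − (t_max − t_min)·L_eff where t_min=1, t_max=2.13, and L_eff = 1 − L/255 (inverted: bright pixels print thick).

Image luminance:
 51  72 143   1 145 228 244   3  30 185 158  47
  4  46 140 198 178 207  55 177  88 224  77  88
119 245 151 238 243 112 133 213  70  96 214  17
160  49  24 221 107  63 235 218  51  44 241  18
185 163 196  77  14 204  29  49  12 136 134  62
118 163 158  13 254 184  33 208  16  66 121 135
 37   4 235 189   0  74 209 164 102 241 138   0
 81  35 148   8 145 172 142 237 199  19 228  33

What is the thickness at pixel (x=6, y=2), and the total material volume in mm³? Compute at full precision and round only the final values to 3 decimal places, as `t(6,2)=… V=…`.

t(6,2)=1.589 V=124.916

span = t_max - t_min = 2.13 - 1 = 1.130
L(6,2) = 133, L_eff = 1 - 133/255 = 0.478431 (inverted)
t(6,2) = 2.13 - 1.130·0.478431 = 1.589
Σt over all 8·12 pixels = 3763433/25500 ≈ 147.5856078
V = pitch²·Σt = 0.92²·3763433/25500 = 124.916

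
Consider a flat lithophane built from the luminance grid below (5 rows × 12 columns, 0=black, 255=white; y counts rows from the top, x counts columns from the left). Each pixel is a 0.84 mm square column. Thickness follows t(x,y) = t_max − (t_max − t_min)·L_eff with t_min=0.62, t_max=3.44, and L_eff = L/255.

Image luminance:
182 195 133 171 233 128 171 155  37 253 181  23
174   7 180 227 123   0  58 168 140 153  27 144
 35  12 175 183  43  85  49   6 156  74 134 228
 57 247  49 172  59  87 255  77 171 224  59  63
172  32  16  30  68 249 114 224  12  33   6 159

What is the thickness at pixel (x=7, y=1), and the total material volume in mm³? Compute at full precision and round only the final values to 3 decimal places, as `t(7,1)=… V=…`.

t(7,1)=1.582 V=90.405

span = t_max - t_min = 3.44 - 0.62 = 2.820
L(7,1) = 168, L_eff = 168/255 = 0.658824
t(7,1) = 3.44 - 2.820·0.658824 = 1.582
Σt over all 5·12 pixels = 272267/2125 ≈ 128.1256471
V = pitch²·Σt = 0.84²·272267/2125 = 90.405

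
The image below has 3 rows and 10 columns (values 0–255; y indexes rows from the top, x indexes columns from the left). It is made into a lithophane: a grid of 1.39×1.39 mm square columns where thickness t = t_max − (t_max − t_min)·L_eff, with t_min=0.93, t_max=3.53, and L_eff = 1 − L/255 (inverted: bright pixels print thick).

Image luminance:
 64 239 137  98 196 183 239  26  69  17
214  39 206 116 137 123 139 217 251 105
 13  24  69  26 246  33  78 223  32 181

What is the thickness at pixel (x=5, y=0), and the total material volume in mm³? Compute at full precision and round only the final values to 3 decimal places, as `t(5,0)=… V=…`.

t(5,0)=2.796 V=127.583

span = t_max - t_min = 3.53 - 0.93 = 2.600
L(5,0) = 183, L_eff = 1 - 183/255 = 0.282353 (inverted)
t(5,0) = 3.53 - 2.600·0.282353 = 2.796
Σt over all 3·10 pixels = 1981/30 ≈ 66.0333333
V = pitch²·Σt = 1.39²·1981/30 = 127.583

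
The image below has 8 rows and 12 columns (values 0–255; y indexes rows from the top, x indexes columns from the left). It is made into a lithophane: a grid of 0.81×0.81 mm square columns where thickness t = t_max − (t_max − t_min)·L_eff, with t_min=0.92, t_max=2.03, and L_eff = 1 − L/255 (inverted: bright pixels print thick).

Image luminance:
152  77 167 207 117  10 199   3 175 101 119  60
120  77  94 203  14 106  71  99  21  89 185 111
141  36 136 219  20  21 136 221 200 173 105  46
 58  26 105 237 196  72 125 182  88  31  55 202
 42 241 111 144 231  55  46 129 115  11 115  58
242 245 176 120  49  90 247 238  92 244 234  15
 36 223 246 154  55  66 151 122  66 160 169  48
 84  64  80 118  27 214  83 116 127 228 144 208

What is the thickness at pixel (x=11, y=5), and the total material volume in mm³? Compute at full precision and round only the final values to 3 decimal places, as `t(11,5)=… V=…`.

t(11,5)=0.985 V=91.324

span = t_max - t_min = 2.03 - 0.92 = 1.110
L(11,5) = 15, L_eff = 1 - 15/255 = 0.941176 (inverted)
t(11,5) = 2.03 - 1.110·0.941176 = 0.985
Σt over all 8·12 pixels = 1183139/8500 ≈ 139.1928235
V = pitch²·Σt = 0.81²·1183139/8500 = 91.324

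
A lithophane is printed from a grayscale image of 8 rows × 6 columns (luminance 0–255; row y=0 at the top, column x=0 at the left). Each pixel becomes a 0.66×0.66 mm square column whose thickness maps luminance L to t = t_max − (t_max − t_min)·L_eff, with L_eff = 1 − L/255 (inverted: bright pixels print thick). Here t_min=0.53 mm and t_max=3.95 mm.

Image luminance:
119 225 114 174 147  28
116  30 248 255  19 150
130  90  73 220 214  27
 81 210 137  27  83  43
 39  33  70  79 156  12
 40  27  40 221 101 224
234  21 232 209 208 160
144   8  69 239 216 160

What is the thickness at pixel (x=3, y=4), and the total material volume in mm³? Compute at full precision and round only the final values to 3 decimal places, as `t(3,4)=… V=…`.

t(3,4)=1.590 V=45.562

span = t_max - t_min = 3.95 - 0.53 = 3.420
L(3,4) = 79, L_eff = 1 - 79/255 = 0.690196 (inverted)
t(3,4) = 3.95 - 3.420·0.690196 = 1.590
Σt over all 8·6 pixels = 222267/2125 ≈ 104.5962353
V = pitch²·Σt = 0.66²·222267/2125 = 45.562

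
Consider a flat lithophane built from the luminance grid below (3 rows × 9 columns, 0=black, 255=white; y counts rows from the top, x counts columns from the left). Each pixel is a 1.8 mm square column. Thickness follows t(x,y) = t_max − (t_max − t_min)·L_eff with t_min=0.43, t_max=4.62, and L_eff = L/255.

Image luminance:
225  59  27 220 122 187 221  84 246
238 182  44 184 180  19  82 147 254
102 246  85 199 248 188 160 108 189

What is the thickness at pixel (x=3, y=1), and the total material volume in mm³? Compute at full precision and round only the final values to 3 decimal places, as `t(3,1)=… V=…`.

t(3,1)=1.597 V=178.111

span = t_max - t_min = 4.62 - 0.43 = 4.190
L(3,1) = 184, L_eff = 184/255 = 0.721569
t(3,1) = 4.62 - 4.190·0.721569 = 1.597
Σt over all 3·9 pixels = 350449/6375 ≈ 54.9723922
V = pitch²·Σt = 1.8²·350449/6375 = 178.111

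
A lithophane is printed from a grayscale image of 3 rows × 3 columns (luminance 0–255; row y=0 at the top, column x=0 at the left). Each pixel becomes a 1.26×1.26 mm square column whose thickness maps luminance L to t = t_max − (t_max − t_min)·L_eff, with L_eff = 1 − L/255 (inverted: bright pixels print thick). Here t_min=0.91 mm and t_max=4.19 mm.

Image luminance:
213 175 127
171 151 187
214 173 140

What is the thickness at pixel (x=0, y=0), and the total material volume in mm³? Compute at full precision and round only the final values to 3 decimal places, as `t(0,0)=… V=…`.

span = t_max - t_min = 4.19 - 0.91 = 3.280
L(0,0) = 213, L_eff = 1 - 213/255 = 0.164706 (inverted)
t(0,0) = 4.19 - 3.280·0.164706 = 3.650
Σt over all 3·3 pixels = 239191/8500 ≈ 28.1401176
V = pitch²·Σt = 1.26²·239191/8500 = 44.675

t(0,0)=3.650 V=44.675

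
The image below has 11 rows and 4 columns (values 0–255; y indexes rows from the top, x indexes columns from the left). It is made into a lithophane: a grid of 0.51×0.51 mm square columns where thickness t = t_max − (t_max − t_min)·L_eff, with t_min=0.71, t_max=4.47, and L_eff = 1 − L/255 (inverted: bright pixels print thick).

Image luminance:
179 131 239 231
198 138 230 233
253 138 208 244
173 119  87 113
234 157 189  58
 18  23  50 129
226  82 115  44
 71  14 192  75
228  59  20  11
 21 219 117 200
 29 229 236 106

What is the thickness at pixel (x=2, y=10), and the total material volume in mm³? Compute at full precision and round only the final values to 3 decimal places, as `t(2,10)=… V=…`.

t(2,10)=4.190 V=31.390

span = t_max - t_min = 4.47 - 0.71 = 3.760
L(2,10) = 236, L_eff = 1 - 236/255 = 0.074510 (inverted)
t(2,10) = 4.47 - 3.760·0.074510 = 4.190
Σt over all 11·4 pixels = 256453/2125 ≈ 120.6837647
V = pitch²·Σt = 0.51²·256453/2125 = 31.390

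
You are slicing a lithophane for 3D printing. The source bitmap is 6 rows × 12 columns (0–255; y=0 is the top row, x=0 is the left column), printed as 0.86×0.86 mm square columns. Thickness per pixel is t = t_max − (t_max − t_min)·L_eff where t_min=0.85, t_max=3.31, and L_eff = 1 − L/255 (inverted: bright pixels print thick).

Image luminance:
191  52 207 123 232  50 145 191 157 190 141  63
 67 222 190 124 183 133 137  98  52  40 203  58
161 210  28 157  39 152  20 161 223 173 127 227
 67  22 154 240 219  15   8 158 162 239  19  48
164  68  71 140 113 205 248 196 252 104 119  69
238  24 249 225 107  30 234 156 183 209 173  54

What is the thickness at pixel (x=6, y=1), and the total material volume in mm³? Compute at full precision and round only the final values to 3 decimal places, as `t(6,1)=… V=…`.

t(6,1)=2.172 V=115.964

span = t_max - t_min = 3.31 - 0.85 = 2.460
L(6,1) = 137, L_eff = 1 - 137/255 = 0.462745 (inverted)
t(6,1) = 3.31 - 2.460·0.462745 = 2.172
Σt over all 6·12 pixels = 666369/4250 ≈ 156.7927059
V = pitch²·Σt = 0.86²·666369/4250 = 115.964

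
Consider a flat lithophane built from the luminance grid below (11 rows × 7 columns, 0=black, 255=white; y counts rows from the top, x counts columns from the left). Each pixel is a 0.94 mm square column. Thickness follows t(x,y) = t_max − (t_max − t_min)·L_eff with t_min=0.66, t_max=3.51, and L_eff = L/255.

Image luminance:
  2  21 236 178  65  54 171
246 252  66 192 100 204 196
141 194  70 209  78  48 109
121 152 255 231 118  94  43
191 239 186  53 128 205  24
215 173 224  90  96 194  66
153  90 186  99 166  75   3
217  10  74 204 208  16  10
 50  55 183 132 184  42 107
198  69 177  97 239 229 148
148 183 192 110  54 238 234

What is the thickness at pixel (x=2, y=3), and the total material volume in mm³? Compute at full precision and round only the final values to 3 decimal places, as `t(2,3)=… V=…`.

span = t_max - t_min = 3.51 - 0.66 = 2.850
L(2,3) = 255, L_eff = 255/255 = 1.000000
t(2,3) = 3.51 - 2.850·1.000000 = 0.660
Σt over all 11·7 pixels = 259769/1700 ≈ 152.8052941
V = pitch²·Σt = 0.94²·259769/1700 = 135.019

t(2,3)=0.660 V=135.019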